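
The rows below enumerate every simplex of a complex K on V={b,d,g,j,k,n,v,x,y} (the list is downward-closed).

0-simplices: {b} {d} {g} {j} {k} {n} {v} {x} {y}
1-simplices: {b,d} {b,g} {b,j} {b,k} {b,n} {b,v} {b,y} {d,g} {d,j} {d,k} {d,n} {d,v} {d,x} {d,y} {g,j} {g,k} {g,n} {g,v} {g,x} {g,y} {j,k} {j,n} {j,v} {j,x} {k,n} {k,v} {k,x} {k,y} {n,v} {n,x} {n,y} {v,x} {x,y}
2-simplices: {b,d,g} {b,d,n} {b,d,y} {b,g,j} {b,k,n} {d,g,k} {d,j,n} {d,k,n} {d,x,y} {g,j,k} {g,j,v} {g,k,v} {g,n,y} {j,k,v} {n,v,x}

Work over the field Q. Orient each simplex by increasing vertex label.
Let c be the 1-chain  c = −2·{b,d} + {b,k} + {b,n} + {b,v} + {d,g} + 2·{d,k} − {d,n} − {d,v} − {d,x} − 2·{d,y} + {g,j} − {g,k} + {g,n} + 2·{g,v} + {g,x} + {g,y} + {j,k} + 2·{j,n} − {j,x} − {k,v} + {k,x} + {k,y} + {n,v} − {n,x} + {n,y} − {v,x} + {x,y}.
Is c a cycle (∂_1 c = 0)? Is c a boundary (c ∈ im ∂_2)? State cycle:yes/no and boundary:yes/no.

n_0=9 n_1=33 n_2=15  [Q]
∂1: piv[bd,bg,bj,bk,bn,bv,by,dx] rk=8  ker:dg,dj,dk,dn,dv,dy,gj,gk,gn,gv,gx,gy,jk,jn,jv,jx,kn,kv,kx,ky,nv,nx,ny,vx,xy
∂2: piv[bdg,bdn,bdy,bgj,bkn,dgk,djn,dkn,dxy,gjk,gjv,gkv,gny,nvx] rk=14  ker:jkv
∂1c = −{b} − 4·{g} − {j} + 2·{k} + 2·{n} + 3·{v} − 3·{x} + 2·{y}

cycle:no boundary:no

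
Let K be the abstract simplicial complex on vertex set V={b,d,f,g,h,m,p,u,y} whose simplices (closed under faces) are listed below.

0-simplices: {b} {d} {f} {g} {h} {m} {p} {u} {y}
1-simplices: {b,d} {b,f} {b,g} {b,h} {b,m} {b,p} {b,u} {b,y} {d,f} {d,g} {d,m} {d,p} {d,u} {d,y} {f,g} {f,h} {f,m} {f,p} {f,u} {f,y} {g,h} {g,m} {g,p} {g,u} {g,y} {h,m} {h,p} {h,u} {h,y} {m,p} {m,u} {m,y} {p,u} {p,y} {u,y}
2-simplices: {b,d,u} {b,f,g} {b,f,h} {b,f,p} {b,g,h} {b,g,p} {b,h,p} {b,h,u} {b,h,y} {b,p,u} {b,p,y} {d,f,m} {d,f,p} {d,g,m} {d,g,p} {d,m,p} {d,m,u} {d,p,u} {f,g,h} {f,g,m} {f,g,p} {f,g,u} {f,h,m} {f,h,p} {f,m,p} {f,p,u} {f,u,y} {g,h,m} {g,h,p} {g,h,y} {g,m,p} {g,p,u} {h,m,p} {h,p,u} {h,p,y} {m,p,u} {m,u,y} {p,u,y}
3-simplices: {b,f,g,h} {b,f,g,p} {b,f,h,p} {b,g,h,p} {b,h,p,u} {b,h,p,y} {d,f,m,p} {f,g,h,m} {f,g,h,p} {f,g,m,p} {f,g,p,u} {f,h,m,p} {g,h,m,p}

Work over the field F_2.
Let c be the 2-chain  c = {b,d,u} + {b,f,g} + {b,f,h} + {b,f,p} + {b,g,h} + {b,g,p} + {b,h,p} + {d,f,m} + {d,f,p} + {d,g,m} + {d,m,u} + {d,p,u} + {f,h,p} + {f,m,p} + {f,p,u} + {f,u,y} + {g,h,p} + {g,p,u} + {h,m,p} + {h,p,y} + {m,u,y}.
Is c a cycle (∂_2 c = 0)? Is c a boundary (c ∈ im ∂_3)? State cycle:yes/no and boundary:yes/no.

cycle:no boundary:no

n_0=9 n_1=35 n_2=38 n_3=13  [Z2]
∂1: piv[bd,bf,bg,bh,bm,bp,bu,by] rk=8  ker:df,dg,dm,dp,du,dy,fg,fh,fm,fp,fu,fy,gh,gm,gp,gu,gy,hm,hp,hu,hy,mp,mu,my,pu,py,uy
∂2: piv[bdu,bfg,bfh,bfp,bgh,bgp,bhp,bhu,bhy,bpu,bpy,dfm,dfp,dgm,dgp,dmp,dmu,dpu,fgu,fhm,fpu,fuy,ghy,muy,puy] rk=25  ker:fgh,fgm,fgp,fhp,fmp,ghm,ghp,gmp,gpu,hmp,hpu,hpy,mpu
∂3: piv[bfgh,bfgp,bfhp,bghp,bhpu,bhpy,dfmp,fghm,fgmp,fgpu,fhmp] rk=11  ker:fghp,ghmp
∂2c = {b,d} + {b,f} + {b,g} + {b,h} + {b,p} + {b,u} + {d,g} + {d,m} + {d,u} + {f,g} + {f,p} + {f,y} + {g,m} + {g,p} + {g,u} + {h,m} + {h,p} + {h,y} + {m,y} + {p,u} + {p,y}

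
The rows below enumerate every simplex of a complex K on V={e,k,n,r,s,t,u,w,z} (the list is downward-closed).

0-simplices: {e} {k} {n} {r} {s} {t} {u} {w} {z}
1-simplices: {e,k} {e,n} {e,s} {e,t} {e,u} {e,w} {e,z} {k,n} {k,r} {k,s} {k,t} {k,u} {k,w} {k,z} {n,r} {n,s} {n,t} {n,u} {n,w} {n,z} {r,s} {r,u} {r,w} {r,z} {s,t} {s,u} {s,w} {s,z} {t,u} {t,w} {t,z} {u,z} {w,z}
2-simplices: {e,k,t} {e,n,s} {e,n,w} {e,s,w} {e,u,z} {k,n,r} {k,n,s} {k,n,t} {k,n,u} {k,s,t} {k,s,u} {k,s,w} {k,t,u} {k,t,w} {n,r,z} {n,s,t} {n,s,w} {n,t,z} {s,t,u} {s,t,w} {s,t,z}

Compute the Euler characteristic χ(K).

χ(K)=-3

n_0=9 n_1=33 n_2=21
χ=+9−33+21=-3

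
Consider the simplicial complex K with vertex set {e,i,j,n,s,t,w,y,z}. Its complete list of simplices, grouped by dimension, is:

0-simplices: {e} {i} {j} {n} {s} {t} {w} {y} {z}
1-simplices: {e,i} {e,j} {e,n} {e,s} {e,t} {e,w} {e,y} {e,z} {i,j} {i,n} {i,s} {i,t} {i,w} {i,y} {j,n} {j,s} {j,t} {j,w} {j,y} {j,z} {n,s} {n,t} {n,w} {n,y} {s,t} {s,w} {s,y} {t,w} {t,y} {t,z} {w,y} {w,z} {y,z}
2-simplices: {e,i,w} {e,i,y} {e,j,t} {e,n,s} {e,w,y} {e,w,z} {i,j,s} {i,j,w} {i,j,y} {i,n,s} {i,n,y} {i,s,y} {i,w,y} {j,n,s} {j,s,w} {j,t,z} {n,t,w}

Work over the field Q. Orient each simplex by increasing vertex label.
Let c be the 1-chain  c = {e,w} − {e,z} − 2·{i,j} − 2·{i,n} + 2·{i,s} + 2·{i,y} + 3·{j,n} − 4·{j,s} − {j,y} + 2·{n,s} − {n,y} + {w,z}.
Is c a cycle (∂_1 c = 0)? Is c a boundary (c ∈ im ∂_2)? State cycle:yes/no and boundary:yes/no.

cycle:yes boundary:yes

n_0=9 n_1=33 n_2=17  [Q]
∂1: piv[ei,ej,en,es,et,ew,ey,ez] rk=8  ker:ij,in,is,it,iw,iy,jn,js,jt,jw,jy,jz,ns,nt,nw,ny,st,sw,sy,tw,ty,tz,wy,wz,yz
∂2: piv[eiw,eiy,ejt,ens,ewy,ewz,ijs,ijw,ijy,ins,iny,isy,jns,jsw,jtz,ntw] rk=16  ker:iwy
∂1c = 0
c vs im∂2: reduces to 0 ⇒ boundary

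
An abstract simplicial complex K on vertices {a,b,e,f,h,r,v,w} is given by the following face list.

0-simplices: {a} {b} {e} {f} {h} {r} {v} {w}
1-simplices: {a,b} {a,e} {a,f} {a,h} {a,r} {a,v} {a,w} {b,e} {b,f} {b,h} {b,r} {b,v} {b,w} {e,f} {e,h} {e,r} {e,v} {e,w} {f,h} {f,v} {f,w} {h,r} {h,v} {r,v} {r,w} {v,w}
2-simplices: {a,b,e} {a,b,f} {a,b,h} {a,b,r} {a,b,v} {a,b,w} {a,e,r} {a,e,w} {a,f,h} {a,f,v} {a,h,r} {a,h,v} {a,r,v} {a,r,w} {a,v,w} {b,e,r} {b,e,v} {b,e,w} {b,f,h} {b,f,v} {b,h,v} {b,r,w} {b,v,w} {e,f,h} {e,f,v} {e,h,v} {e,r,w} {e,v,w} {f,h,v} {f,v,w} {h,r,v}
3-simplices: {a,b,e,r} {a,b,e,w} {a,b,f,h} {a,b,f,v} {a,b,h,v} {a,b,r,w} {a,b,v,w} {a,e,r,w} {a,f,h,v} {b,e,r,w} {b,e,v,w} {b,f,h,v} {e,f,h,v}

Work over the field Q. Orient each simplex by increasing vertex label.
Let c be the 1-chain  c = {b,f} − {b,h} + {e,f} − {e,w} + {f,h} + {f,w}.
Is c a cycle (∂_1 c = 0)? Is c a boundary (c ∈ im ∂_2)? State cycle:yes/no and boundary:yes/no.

cycle:yes boundary:yes

n_0=8 n_1=26 n_2=31 n_3=13  [Q]
∂1: piv[ab,ae,af,ah,ar,av,aw] rk=7  ker:be,bf,bh,br,bv,bw,ef,eh,er,ev,ew,fh,fv,fw,hr,hv,rv,rw,vw
∂2: piv[abe,abf,abh,abr,abv,abw,aer,aew,afh,afv,ahr,ahv,arv,arw,avw,bev,efh,efv,fvw] rk=19  ker:ber,bew,bfh,bfv,bhv,brw,bvw,ehv,erw,evw,fhv,hrv
∂3: piv[aber,abew,abfh,abfv,abhv,abrw,abvw,aerw,afhv,bevw,efhv] rk=11  ker:berw,bfhv
∂1c = 0
c vs im∂2: reduces to 0 ⇒ boundary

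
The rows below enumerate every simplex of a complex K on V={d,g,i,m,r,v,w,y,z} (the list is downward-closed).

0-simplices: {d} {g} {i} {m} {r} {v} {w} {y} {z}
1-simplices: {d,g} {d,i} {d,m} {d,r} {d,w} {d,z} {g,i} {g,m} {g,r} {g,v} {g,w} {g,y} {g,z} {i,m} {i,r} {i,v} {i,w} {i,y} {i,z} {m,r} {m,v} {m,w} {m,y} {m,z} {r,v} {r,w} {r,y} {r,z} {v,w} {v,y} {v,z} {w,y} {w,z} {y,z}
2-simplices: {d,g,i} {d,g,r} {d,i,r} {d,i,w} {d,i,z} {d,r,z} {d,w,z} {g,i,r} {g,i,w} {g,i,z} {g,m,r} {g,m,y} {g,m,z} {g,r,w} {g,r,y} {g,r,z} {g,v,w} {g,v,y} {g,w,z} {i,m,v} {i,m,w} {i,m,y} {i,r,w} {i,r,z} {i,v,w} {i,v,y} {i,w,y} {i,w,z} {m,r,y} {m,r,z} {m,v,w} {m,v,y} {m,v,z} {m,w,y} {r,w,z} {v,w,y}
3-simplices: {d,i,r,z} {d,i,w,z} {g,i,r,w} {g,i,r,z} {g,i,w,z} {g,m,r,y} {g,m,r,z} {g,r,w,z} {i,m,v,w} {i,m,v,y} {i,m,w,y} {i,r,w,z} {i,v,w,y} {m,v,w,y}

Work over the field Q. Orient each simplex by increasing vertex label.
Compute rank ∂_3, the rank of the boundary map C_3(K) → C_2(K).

n_0=9 n_1=34 n_2=36 n_3=14  [Q]
∂1: piv[dg,di,dm,dr,dw,dz,gv,gy] rk=8  ker:gi,gm,gr,gw,gz,im,ir,iv,iw,iy,iz,mr,mv,mw,my,mz,rv,rw,ry,rz,vw,vy,vz,wy,wz,yz
∂2: piv[dgi,dgr,dir,diw,diz,drz,dwz,giw,giz,gmr,gmy,gmz,grw,gry,gvw,gvy,imv,imw,imy,ivw,ivy,iwy,mvz] rk=23  ker:gir,grz,gwz,irw,irz,iwz,mry,mrz,mvw,mvy,mwy,rwz,vwy
∂3: piv[dirz,diwz,girw,girz,giwz,gmry,gmrz,grwz,imvw,imvy,imwy,ivwy] rk=12  ker:irwz,mvwy
rk∂_3=12

rank∂_3=12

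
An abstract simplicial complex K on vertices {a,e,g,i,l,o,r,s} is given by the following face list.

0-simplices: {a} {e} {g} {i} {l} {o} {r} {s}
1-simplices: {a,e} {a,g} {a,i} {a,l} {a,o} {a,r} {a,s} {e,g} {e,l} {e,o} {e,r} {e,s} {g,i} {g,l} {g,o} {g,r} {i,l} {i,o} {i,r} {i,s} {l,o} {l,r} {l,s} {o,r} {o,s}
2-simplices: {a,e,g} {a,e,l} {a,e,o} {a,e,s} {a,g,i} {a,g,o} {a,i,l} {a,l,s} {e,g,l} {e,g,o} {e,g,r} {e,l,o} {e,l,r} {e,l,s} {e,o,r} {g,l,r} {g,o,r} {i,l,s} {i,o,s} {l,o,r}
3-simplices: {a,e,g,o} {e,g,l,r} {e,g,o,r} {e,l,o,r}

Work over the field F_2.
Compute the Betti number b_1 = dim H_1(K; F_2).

b_1=3

n_0=8 n_1=25 n_2=20 n_3=4  [Z2]
∂1: piv[ae,ag,ai,al,ao,ar,as] rk=7  ker:eg,el,eo,er,es,gi,gl,go,gr,il,io,ir,is,lo,lr,ls,or,os
∂2: piv[aeg,ael,aeo,aes,agi,ago,ail,als,egl,egr,elo,elr,eor,ils,ios] rk=15  ker:ego,els,glr,gor,lor
∂3: piv[aego,eglr,egor,elor] rk=4
b_1=(25−7)−15=3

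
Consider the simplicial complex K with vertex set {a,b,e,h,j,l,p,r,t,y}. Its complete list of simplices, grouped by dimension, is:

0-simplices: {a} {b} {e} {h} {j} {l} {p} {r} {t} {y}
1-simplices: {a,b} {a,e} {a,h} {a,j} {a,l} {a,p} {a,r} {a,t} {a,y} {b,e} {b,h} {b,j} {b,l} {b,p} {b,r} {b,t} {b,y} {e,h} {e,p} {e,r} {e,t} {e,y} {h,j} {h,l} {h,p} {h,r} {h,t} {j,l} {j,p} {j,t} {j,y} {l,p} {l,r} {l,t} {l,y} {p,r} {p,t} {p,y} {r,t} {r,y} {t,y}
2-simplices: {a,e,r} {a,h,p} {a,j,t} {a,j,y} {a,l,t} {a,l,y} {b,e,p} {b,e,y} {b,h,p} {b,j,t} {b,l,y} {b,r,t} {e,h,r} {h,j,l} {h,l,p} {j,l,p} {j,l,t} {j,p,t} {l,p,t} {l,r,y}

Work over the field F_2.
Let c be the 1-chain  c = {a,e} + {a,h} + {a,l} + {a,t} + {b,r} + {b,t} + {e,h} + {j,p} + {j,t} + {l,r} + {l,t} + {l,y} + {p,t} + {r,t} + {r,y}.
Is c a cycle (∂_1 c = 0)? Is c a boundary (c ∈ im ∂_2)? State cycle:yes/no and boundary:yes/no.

cycle:yes boundary:no

n_0=10 n_1=41 n_2=20  [Z2]
∂1: piv[ab,ae,ah,aj,al,ap,ar,at,ay] rk=9  ker:be,bh,bj,bl,bp,br,bt,by,eh,ep,er,et,ey,hj,hl,hp,hr,ht,jl,jp,jt,jy,lp,lr,lt,ly,pr,pt,py,rt,ry,ty
∂2: piv[aer,ahp,ajt,ajy,alt,aly,bep,bey,bhp,bjt,bly,brt,ehr,hjl,hlp,jlp,jlt,jpt,lry] rk=19  ker:lpt
∂1c = 0
c vs im∂2: residual ≠ 0 ⇒ not boundary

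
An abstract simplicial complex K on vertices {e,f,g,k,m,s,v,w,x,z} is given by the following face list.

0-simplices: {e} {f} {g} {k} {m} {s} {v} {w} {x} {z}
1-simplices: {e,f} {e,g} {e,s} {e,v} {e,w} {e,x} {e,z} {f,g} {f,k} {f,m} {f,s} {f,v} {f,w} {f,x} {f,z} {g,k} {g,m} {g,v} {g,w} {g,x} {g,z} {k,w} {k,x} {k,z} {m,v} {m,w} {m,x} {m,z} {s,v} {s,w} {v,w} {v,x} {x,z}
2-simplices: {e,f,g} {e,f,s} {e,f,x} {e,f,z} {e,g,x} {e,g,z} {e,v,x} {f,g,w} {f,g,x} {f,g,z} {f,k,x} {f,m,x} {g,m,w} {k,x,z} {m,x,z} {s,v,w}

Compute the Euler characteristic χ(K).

χ(K)=-7

n_0=10 n_1=33 n_2=16
χ=+10−33+16=-7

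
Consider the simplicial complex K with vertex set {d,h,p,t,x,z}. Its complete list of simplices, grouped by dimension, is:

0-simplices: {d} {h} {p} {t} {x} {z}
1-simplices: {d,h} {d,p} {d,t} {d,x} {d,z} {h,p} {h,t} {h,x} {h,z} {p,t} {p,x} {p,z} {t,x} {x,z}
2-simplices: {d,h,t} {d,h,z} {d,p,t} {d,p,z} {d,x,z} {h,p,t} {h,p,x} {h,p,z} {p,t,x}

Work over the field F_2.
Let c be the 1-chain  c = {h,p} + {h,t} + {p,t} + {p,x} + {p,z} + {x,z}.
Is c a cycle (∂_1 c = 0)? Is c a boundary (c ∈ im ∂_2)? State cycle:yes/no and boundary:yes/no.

n_0=6 n_1=14 n_2=9  [Z2]
∂1: piv[dh,dp,dt,dx,dz] rk=5  ker:hp,ht,hx,hz,pt,px,pz,tx,xz
∂2: piv[dht,dhz,dpt,dpz,dxz,hpt,hpx,ptx] rk=8  ker:hpz
∂1c = 0
c vs im∂2: residual ≠ 0 ⇒ not boundary

cycle:yes boundary:no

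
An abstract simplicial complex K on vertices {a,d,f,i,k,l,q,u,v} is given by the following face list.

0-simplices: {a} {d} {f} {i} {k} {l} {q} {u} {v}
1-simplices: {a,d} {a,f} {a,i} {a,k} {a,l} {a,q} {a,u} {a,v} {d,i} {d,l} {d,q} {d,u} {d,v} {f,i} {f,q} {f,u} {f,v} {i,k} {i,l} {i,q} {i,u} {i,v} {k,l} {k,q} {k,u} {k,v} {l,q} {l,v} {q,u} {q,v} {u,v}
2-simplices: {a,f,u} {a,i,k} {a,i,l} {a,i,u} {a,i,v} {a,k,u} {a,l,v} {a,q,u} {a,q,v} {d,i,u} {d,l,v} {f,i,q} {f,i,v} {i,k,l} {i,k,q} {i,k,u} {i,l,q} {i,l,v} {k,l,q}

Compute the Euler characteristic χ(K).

n_0=9 n_1=31 n_2=19
χ=+9−31+19=-3

χ(K)=-3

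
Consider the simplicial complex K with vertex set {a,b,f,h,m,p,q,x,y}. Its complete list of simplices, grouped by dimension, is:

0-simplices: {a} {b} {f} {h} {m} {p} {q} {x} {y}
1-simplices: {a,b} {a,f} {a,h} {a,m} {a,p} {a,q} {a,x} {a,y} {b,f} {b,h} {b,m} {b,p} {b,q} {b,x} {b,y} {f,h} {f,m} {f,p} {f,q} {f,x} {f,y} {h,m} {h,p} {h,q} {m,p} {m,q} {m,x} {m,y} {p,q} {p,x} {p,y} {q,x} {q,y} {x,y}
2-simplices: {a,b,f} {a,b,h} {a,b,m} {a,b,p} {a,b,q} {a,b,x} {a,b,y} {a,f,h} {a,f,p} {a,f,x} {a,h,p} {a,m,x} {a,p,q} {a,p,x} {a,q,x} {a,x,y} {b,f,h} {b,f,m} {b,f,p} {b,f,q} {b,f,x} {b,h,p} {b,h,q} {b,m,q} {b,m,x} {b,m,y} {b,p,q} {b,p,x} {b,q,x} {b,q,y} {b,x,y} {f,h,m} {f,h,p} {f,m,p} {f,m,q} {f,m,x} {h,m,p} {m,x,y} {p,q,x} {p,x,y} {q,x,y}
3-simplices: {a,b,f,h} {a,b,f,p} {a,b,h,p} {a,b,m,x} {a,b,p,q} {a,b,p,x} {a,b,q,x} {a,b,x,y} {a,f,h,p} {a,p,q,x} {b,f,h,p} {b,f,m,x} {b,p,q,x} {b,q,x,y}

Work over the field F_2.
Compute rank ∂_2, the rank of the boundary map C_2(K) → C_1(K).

n_0=9 n_1=34 n_2=41 n_3=14  [Z2]
∂1: piv[ab,af,ah,am,ap,aq,ax,ay] rk=8  ker:bf,bh,bm,bp,bq,bx,by,fh,fm,fp,fq,fx,fy,hm,hp,hq,mp,mq,mx,my,pq,px,py,qx,qy,xy
∂2: piv[abf,abh,abm,abp,abq,abx,aby,afh,afp,afx,ahp,amx,apq,apx,aqx,axy,bfm,bfq,bhq,bmq,bmy,bqy,fhm,fmp,pxy] rk=25  ker:bfh,bfp,bfx,bhp,bmx,bpq,bpx,bqx,bxy,fhp,fmq,fmx,hmp,mxy,pqx,qxy
∂3: piv[abfh,abfp,abhp,abmx,abpq,abpx,abqx,abxy,afhp,apqx,bfmx,bqxy] rk=12  ker:bfhp,bpqx
rk∂_2=25

rank∂_2=25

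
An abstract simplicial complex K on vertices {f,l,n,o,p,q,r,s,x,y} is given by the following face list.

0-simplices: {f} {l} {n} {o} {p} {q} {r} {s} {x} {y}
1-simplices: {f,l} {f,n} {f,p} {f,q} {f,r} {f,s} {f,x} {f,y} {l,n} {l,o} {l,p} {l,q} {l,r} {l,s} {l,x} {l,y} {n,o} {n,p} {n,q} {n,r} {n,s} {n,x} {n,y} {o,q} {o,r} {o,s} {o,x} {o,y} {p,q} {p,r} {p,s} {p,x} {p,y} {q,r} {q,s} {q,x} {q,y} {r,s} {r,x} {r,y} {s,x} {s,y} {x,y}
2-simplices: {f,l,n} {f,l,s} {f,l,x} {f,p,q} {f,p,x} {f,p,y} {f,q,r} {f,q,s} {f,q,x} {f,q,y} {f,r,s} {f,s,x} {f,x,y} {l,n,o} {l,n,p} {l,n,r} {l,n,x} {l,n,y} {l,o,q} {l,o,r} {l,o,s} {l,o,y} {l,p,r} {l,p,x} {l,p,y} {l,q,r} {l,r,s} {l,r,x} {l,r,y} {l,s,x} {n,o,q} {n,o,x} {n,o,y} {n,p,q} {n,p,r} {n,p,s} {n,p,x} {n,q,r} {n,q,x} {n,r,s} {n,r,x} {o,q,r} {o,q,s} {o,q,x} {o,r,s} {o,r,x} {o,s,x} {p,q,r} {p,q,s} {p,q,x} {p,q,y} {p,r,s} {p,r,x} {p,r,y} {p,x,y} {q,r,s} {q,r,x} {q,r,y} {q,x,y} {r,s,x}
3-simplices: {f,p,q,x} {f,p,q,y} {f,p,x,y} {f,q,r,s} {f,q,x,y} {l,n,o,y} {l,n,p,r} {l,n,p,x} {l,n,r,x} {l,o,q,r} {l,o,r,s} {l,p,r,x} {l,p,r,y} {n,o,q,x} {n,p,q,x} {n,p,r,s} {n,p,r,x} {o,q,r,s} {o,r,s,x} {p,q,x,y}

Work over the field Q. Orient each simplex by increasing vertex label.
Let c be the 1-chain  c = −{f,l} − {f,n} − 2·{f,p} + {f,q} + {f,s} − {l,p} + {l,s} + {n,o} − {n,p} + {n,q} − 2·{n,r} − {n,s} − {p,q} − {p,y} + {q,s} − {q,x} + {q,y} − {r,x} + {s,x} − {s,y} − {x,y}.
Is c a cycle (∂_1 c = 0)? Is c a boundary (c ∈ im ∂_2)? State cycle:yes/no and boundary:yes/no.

n_0=10 n_1=43 n_2=60 n_3=20  [Q]
∂1: piv[fl,fn,fp,fq,fr,fs,fx,fy,lo] rk=9  ker:ln,lp,lq,lr,ls,lx,ly,no,np,nq,nr,ns,nx,ny,oq,or,os,ox,oy,pq,pr,ps,px,py,qr,qs,qx,qy,rs,rx,ry,sx,sy,xy
∂2: piv[fln,fls,flx,fpq,fpx,fpy,fqr,fqs,fqx,fqy,frs,fsx,fxy,lno,lnp,lnr,lnx,lny,loq,lor,los,loy,lpr,lpx,lpy,lqr,lrs,lrx,lry,noq,nox,nps,nrs] rk=33  ker:lsx,noy,npq,npr,npx,nqr,nqx,nrx,oqr,oqs,oqx,ors,orx,osx,pqr,pqs,pqx,pqy,prs,prx,pry,pxy,qrs,qrx,qry,qxy,rsx
∂3: piv[fpqx,fpqy,fpxy,fqrs,fqxy,lnoy,lnpr,lnpx,lnrx,loqr,lors,lprx,lpry,noqx,npqx,nprs,oqrs,orsx] rk=18  ker:nprx,pqxy
∂1c = 2·{f} − {l} + {n} + {o} − 2·{p} − {r} + 2·{s} − 2·{y}

cycle:no boundary:no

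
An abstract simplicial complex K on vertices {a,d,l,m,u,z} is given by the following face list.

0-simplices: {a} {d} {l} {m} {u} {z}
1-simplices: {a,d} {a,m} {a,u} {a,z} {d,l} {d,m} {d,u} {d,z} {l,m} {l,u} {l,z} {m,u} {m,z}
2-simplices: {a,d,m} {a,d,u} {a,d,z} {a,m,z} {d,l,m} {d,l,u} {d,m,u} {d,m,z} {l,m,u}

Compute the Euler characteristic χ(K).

n_0=6 n_1=13 n_2=9
χ=+6−13+9=2

χ(K)=2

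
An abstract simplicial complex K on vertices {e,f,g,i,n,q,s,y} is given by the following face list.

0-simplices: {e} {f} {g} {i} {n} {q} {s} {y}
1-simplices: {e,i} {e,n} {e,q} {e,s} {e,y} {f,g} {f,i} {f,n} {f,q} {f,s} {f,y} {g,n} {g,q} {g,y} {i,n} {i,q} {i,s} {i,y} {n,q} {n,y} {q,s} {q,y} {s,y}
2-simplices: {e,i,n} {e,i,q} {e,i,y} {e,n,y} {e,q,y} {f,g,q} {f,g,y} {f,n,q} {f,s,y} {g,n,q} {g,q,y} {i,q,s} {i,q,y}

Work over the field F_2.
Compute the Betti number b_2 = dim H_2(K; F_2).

n_0=8 n_1=23 n_2=13  [Z2]
∂1: piv[ei,en,eq,es,ey,fg,fi] rk=7  ker:fn,fq,fs,fy,gn,gq,gy,in,iq,is,iy,nq,ny,qs,qy,sy
∂2: piv[ein,eiq,eiy,eny,eqy,fgq,fgy,fnq,fsy,gnq,gqy,iqs] rk=12  ker:iqy
b_2=(13−12)−0=1

b_2=1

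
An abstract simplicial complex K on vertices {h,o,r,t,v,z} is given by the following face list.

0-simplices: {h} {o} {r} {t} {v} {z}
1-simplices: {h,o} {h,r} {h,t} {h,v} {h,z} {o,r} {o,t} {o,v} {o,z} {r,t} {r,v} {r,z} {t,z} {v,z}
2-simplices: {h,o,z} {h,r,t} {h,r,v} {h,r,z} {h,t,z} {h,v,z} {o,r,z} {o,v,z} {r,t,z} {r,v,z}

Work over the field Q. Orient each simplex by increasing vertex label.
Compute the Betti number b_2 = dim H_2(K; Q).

b_2=2

n_0=6 n_1=14 n_2=10  [Q]
∂1: piv[ho,hr,ht,hv,hz] rk=5  ker:or,ot,ov,oz,rt,rv,rz,tz,vz
∂2: piv[hoz,hrt,hrv,hrz,htz,hvz,orz,ovz] rk=8  ker:rtz,rvz
b_2=(10−8)−0=2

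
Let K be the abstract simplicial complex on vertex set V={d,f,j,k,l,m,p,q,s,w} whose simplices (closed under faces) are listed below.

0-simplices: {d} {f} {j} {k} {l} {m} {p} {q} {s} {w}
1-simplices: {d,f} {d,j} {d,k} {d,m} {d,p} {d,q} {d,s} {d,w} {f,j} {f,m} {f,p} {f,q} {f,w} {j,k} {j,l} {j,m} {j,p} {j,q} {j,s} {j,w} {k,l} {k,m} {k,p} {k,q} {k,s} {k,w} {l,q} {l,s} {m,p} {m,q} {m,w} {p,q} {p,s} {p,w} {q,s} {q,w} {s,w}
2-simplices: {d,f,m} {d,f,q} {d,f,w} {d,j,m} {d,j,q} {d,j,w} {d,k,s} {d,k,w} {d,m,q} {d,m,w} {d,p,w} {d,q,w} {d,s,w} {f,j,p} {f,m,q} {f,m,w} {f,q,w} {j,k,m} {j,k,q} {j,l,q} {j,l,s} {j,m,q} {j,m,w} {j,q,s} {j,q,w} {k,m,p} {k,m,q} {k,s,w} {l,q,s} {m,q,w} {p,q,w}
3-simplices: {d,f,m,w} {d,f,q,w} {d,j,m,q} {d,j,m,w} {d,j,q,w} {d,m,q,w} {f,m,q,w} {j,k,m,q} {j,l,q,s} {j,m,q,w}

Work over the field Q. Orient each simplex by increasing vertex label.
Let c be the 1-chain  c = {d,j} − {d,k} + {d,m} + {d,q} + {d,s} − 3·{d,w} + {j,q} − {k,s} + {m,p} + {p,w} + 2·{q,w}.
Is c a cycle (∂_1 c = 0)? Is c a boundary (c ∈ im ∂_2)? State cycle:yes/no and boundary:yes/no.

n_0=10 n_1=37 n_2=31 n_3=10  [Q]
∂1: piv[df,dj,dk,dm,dp,dq,ds,dw,jl] rk=9  ker:fj,fm,fp,fq,fw,jk,jm,jp,jq,js,jw,kl,km,kp,kq,ks,kw,lq,ls,mp,mq,mw,pq,ps,pw,qs,qw,sw
∂2: piv[dfm,dfq,dfw,djm,djq,djw,dks,dkw,dmq,dmw,dpw,dqw,dsw,fjp,jkm,jkq,jlq,jls,jqs,kmp,pqw] rk=21  ker:fmq,fmw,fqw,jmq,jmw,jqw,kmq,ksw,lqs,mqw
∂3: piv[dfmw,dfqw,djmq,djmw,djqw,dmqw,fmqw,jkmq,jlqs] rk=9  ker:jmqw
∂1c = 0
c vs im∂2: residual ≠ 0 ⇒ not boundary

cycle:yes boundary:no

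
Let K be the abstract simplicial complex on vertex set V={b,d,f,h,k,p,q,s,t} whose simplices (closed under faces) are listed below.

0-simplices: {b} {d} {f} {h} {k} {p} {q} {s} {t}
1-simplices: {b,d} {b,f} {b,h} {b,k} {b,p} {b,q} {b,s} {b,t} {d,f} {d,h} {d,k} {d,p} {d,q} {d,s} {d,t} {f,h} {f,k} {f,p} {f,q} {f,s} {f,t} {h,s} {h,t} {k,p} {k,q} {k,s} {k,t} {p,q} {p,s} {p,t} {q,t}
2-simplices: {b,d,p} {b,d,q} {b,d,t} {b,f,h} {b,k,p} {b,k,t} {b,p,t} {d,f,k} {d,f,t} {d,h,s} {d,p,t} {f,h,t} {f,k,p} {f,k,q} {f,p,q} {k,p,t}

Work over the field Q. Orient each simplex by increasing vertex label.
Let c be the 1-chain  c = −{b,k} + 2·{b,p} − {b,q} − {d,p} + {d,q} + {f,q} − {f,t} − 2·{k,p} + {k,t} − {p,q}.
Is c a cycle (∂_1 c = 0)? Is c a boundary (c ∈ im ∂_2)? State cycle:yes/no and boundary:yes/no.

n_0=9 n_1=31 n_2=16  [Q]
∂1: piv[bd,bf,bh,bk,bp,bq,bs,bt] rk=8  ker:df,dh,dk,dp,dq,ds,dt,fh,fk,fp,fq,fs,ft,hs,ht,kp,kq,ks,kt,pq,ps,pt,qt
∂2: piv[bdp,bdq,bdt,bfh,bkp,bkt,bpt,dfk,dft,dhs,fht,fkp,fkq,fpq] rk=14  ker:dpt,kpt
∂1c = 0
c vs im∂2: residual ≠ 0 ⇒ not boundary

cycle:yes boundary:no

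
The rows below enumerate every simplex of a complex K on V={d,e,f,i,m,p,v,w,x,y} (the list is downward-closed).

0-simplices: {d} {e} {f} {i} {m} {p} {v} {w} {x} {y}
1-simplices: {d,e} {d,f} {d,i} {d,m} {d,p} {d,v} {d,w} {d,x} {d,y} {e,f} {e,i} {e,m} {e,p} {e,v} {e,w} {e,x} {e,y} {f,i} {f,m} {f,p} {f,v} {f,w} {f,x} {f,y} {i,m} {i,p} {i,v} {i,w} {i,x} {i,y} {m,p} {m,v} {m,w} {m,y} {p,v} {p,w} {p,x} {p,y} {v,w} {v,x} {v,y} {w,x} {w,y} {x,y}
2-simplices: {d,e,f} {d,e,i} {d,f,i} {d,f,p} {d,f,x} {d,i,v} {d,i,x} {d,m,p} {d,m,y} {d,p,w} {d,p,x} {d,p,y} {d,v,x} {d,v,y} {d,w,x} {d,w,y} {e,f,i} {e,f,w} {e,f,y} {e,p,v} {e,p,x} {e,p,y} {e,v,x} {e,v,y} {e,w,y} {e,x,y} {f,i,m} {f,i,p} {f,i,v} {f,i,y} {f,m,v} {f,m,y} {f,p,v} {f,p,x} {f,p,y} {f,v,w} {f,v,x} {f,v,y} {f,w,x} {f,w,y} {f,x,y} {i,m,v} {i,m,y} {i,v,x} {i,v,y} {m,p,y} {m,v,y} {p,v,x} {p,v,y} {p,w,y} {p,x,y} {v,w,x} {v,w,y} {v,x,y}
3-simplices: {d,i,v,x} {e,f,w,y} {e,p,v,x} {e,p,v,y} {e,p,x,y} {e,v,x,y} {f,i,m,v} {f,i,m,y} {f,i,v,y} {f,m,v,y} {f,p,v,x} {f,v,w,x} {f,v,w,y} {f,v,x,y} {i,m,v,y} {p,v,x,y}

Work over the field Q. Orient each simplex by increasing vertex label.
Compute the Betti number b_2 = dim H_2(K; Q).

b_2=8

n_0=10 n_1=44 n_2=54 n_3=16  [Q]
∂1: piv[de,df,di,dm,dp,dv,dw,dx,dy] rk=9  ker:ef,ei,em,ep,ev,ew,ex,ey,fi,fm,fp,fv,fw,fx,fy,im,ip,iv,iw,ix,iy,mp,mv,mw,my,pv,pw,px,py,vw,vx,vy,wx,wy,xy
∂2: piv[def,dei,dfi,dfp,dfx,div,dix,dmp,dmy,dpw,dpx,dpy,dvx,dvy,dwx,dwy,efw,efy,epv,epx,epy,evx,ewy,exy,fim,fip,fiv,fiy,fmv,fmy,fpy,fvw] rk=32  ker:efi,evy,fpv,fpx,fvx,fvy,fwx,fwy,fxy,imv,imy,ivx,ivy,mpy,mvy,pvx,pvy,pwy,pxy,vwx,vwy,vxy
∂3: piv[divx,efwy,epvx,epvy,epxy,evxy,fimv,fimy,fivy,fmvy,fpvx,fvwx,fvwy,fvxy] rk=14  ker:imvy,pvxy
b_2=(54−32)−14=8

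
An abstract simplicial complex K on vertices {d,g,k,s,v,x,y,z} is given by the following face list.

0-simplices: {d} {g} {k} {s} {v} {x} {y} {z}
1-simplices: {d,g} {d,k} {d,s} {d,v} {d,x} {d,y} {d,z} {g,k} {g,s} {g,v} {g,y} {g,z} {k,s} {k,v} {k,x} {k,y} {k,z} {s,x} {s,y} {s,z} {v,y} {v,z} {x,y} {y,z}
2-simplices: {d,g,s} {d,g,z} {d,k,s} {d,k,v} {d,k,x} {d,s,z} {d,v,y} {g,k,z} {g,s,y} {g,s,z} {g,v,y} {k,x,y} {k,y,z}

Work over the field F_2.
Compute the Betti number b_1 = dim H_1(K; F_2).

b_1=5

n_0=8 n_1=24 n_2=13  [Z2]
∂1: piv[dg,dk,ds,dv,dx,dy,dz] rk=7  ker:gk,gs,gv,gy,gz,ks,kv,kx,ky,kz,sx,sy,sz,vy,vz,xy,yz
∂2: piv[dgs,dgz,dks,dkv,dkx,dsz,dvy,gkz,gsy,gvy,kxy,kyz] rk=12  ker:gsz
b_1=(24−7)−12=5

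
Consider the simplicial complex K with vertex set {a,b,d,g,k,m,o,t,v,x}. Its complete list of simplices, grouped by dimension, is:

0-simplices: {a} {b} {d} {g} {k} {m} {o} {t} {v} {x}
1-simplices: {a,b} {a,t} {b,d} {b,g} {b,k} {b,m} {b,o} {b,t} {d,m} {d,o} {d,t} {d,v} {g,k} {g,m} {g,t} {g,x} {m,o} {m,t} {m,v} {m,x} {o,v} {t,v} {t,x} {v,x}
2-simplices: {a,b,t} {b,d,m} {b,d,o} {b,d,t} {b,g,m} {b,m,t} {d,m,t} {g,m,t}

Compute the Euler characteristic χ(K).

χ(K)=-6

n_0=10 n_1=24 n_2=8
χ=+10−24+8=-6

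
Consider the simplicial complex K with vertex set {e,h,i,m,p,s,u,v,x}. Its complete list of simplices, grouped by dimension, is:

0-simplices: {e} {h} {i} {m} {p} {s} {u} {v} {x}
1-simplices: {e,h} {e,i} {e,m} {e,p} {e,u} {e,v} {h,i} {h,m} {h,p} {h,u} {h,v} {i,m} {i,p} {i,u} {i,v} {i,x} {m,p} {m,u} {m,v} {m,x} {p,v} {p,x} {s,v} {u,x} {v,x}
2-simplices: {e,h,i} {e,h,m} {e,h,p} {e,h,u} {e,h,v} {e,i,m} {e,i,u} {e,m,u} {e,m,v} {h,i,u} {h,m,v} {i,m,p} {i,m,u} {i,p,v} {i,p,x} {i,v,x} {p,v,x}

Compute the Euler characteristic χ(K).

χ(K)=1

n_0=9 n_1=25 n_2=17
χ=+9−25+17=1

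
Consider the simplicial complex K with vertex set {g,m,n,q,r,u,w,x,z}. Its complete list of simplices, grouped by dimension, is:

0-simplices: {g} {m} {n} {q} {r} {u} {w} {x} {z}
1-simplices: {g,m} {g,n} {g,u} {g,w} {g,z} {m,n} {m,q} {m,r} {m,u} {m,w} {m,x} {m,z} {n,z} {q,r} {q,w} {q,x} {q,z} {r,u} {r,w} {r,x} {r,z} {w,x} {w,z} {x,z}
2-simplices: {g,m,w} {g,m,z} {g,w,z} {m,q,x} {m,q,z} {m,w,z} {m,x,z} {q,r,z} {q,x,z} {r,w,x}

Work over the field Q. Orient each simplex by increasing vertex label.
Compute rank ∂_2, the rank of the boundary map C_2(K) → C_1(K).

rank∂_2=8

n_0=9 n_1=24 n_2=10  [Q]
∂1: piv[gm,gn,gu,gw,gz,mq,mr,mx] rk=8  ker:mn,mu,mw,mz,nz,qr,qw,qx,qz,ru,rw,rx,rz,wx,wz,xz
∂2: piv[gmw,gmz,gwz,mqx,mqz,mxz,qrz,rwx] rk=8  ker:mwz,qxz
rk∂_2=8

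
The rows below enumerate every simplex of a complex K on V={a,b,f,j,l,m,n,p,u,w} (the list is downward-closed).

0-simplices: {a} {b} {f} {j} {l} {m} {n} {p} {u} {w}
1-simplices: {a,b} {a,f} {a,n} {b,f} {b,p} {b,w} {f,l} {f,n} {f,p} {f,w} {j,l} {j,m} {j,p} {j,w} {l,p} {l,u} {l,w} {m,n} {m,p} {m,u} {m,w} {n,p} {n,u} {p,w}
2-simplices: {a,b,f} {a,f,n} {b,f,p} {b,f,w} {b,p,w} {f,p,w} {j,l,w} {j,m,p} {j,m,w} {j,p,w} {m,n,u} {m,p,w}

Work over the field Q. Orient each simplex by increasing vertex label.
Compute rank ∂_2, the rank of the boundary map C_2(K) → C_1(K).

n_0=10 n_1=24 n_2=12  [Q]
∂1: piv[ab,af,an,bp,bw,fl,jl,jm,lu] rk=9  ker:bf,fn,fp,fw,jp,jw,lp,lw,mn,mp,mu,mw,np,nu,pw
∂2: piv[abf,afn,bfp,bfw,bpw,jlw,jmp,jmw,jpw,mnu] rk=10  ker:fpw,mpw
rk∂_2=10

rank∂_2=10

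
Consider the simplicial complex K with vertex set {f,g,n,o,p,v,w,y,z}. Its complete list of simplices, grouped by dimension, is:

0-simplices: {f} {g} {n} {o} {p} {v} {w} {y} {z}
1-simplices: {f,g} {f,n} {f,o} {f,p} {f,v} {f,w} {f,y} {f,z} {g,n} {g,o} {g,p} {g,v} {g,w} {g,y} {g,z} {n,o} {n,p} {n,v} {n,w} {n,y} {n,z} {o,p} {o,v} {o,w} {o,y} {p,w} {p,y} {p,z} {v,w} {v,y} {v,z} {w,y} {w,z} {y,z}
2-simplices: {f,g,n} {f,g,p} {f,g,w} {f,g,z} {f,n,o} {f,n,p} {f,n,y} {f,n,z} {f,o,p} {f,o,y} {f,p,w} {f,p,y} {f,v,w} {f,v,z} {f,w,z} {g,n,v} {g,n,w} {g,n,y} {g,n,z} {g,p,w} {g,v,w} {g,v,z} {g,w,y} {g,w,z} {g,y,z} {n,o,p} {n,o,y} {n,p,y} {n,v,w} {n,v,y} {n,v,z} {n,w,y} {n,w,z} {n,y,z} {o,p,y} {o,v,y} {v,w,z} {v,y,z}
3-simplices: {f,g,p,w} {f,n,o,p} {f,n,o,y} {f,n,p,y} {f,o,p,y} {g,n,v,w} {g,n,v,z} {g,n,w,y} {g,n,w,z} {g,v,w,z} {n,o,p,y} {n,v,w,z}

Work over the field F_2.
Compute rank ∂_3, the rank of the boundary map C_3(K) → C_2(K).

n_0=9 n_1=34 n_2=38 n_3=12  [Z2]
∂1: piv[fg,fn,fo,fp,fv,fw,fy,fz] rk=8  ker:gn,go,gp,gv,gw,gy,gz,no,np,nv,nw,ny,nz,op,ov,ow,oy,pw,py,pz,vw,vy,vz,wy,wz,yz
∂2: piv[fgn,fgp,fgw,fgz,fno,fnp,fny,fnz,fop,foy,fpw,fpy,fvw,fvz,fwz,gnv,gnw,gny,gvw,gwy,gyz,nvy,ovy] rk=23  ker:gnz,gpw,gvz,gwz,nop,noy,npy,nvw,nvz,nwy,nwz,nyz,opy,vwz,vyz
∂3: piv[fgpw,fnop,fnoy,fnpy,fopy,gnvw,gnvz,gnwy,gnwz,gvwz] rk=10  ker:nopy,nvwz
rk∂_3=10

rank∂_3=10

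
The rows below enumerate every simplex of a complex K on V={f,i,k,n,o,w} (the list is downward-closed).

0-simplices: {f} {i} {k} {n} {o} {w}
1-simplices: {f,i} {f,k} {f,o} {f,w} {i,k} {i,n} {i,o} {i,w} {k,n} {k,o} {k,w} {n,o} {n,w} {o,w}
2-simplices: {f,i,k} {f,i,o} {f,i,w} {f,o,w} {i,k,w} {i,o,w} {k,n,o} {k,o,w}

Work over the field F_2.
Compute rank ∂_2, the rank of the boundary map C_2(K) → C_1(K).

n_0=6 n_1=14 n_2=8  [Z2]
∂1: piv[fi,fk,fo,fw,in] rk=5  ker:ik,io,iw,kn,ko,kw,no,nw,ow
∂2: piv[fik,fio,fiw,fow,ikw,kno,kow] rk=7  ker:iow
rk∂_2=7

rank∂_2=7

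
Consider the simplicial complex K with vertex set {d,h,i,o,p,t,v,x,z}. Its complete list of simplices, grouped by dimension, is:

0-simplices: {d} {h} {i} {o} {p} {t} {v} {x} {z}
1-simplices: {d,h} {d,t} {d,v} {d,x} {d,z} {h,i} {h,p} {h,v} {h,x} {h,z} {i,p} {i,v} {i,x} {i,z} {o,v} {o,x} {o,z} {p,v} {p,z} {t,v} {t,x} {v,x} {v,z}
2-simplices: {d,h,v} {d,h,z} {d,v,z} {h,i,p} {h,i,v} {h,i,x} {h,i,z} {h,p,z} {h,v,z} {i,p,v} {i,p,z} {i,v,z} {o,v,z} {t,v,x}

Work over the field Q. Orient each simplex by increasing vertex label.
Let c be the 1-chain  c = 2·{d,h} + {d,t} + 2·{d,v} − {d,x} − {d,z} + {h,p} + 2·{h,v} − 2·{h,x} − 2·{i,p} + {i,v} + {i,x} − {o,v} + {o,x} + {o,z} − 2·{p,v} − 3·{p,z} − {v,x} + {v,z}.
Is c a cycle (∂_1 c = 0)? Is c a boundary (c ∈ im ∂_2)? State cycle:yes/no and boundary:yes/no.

cycle:no boundary:no

n_0=9 n_1=23 n_2=14  [Q]
∂1: piv[dh,dt,dv,dx,dz,hi,hp,ov] rk=8  ker:hv,hx,hz,ip,iv,ix,iz,ox,oz,pv,pz,tv,tx,vx,vz
∂2: piv[dhv,dhz,dvz,hip,hiv,hix,hiz,hpz,ipv,ovz,tvx] rk=11  ker:hvz,ipz,ivz
∂1c = −3·{d} + {h} − {o} + 4·{p} + {t} + 2·{v} − 2·{x} − 2·{z}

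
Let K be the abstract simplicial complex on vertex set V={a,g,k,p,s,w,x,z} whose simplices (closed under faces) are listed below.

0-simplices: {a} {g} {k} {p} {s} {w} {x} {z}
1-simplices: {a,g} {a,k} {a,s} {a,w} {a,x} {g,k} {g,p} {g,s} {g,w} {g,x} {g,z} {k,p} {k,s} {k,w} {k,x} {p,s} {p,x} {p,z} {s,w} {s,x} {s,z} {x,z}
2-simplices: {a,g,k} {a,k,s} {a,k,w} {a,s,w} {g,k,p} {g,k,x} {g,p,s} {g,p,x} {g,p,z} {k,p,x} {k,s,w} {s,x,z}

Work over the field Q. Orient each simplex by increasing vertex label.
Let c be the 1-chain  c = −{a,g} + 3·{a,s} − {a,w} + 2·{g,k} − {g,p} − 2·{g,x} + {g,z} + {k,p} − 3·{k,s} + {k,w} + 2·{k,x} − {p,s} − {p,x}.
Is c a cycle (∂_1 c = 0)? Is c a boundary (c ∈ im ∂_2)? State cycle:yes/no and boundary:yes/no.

cycle:no boundary:no

n_0=8 n_1=22 n_2=12  [Q]
∂1: piv[ag,ak,as,aw,ax,gp,gz] rk=7  ker:gk,gs,gw,gx,kp,ks,kw,kx,ps,px,pz,sw,sx,sz,xz
∂2: piv[agk,aks,akw,asw,gkp,gkx,gps,gpx,gpz,sxz] rk=10  ker:kpx,ksw
∂1c = −{a} − {g} + {k} + 2·{p} − {s} − {x} + {z}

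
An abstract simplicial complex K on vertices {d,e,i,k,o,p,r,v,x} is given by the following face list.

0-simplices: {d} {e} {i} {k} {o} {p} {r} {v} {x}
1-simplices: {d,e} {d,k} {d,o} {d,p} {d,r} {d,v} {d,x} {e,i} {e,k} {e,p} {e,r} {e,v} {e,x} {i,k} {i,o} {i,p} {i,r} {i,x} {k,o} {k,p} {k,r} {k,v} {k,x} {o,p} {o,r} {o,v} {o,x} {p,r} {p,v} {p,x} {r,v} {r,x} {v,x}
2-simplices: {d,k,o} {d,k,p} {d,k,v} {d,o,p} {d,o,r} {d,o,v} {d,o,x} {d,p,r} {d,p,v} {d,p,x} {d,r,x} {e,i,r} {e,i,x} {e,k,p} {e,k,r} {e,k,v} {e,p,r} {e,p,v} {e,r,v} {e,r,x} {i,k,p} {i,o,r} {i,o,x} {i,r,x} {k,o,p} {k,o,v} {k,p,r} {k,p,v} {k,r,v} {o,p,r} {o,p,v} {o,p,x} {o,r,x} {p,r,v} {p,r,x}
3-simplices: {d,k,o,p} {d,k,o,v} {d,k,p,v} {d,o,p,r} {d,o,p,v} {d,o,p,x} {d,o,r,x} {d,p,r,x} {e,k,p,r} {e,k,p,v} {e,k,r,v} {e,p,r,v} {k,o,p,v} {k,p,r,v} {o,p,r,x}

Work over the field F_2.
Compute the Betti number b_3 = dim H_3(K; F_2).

n_0=9 n_1=33 n_2=35 n_3=15  [Z2]
∂1: piv[de,dk,do,dp,dr,dv,dx,ei] rk=8  ker:ek,ep,er,ev,ex,ik,io,ip,ir,ix,ko,kp,kr,kv,kx,op,or,ov,ox,pr,pv,px,rv,rx,vx
∂2: piv[dko,dkp,dkv,dop,dor,dov,dox,dpr,dpv,dpx,drx,eir,eix,ekp,ekr,ekv,epr,erv,erx,ikp,ior] rk=21  ker:epv,iox,irx,kop,kov,kpr,kpv,krv,opr,opv,opx,orx,prv,prx
∂3: piv[dkop,dkov,dkpv,dopr,dopv,dopx,dorx,dprx,ekpr,ekpv,ekrv,eprv] rk=12  ker:kopv,kprv,oprx
b_3=(15−12)−0=3

b_3=3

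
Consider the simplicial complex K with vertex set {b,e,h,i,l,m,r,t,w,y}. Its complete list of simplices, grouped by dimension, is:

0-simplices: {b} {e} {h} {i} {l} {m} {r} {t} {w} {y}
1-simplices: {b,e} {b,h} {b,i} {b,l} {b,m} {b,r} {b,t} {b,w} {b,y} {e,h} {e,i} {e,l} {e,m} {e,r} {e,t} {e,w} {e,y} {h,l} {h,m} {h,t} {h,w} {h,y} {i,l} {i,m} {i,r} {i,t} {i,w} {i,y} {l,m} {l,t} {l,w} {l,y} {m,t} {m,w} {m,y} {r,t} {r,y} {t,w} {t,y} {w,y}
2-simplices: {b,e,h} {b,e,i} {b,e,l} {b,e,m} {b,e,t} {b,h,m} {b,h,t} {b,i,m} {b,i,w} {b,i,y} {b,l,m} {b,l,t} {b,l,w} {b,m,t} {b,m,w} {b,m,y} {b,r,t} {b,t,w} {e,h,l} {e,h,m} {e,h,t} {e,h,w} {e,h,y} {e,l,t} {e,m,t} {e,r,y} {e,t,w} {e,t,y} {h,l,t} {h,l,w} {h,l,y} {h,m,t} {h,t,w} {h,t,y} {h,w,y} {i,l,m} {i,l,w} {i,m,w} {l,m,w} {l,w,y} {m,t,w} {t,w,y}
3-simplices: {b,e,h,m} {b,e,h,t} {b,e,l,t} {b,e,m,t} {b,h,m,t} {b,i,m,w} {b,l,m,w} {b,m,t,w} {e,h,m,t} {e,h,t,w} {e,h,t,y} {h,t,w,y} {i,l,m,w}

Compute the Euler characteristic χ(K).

n_0=10 n_1=40 n_2=42 n_3=13
χ=+10−40+42−13=-1

χ(K)=-1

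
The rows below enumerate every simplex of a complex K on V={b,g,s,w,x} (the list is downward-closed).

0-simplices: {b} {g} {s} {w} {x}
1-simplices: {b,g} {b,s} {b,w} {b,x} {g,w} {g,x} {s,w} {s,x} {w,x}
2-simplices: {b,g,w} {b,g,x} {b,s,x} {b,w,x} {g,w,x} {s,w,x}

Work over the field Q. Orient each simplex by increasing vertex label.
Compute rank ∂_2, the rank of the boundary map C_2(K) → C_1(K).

rank∂_2=5

n_0=5 n_1=9 n_2=6  [Q]
∂1: piv[bg,bs,bw,bx] rk=4  ker:gw,gx,sw,sx,wx
∂2: piv[bgw,bgx,bsx,bwx,swx] rk=5  ker:gwx
rk∂_2=5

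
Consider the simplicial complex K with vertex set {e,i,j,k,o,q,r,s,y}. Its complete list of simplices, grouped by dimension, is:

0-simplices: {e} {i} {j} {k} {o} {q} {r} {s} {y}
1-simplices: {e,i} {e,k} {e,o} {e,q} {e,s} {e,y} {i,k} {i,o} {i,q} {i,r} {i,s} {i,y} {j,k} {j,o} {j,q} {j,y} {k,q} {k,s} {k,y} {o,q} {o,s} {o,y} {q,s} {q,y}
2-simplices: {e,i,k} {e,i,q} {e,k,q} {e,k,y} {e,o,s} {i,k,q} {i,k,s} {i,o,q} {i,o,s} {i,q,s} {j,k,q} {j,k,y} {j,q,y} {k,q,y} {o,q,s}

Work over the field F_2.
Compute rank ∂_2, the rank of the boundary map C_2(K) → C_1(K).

rank∂_2=12

n_0=9 n_1=24 n_2=15  [Z2]
∂1: piv[ei,ek,eo,eq,es,ey,ir,jk] rk=8  ker:ik,io,iq,is,iy,jo,jq,jy,kq,ks,ky,oq,os,oy,qs,qy
∂2: piv[eik,eiq,ekq,eky,eos,iks,ioq,ios,iqs,jkq,jky,jqy] rk=12  ker:ikq,kqy,oqs
rk∂_2=12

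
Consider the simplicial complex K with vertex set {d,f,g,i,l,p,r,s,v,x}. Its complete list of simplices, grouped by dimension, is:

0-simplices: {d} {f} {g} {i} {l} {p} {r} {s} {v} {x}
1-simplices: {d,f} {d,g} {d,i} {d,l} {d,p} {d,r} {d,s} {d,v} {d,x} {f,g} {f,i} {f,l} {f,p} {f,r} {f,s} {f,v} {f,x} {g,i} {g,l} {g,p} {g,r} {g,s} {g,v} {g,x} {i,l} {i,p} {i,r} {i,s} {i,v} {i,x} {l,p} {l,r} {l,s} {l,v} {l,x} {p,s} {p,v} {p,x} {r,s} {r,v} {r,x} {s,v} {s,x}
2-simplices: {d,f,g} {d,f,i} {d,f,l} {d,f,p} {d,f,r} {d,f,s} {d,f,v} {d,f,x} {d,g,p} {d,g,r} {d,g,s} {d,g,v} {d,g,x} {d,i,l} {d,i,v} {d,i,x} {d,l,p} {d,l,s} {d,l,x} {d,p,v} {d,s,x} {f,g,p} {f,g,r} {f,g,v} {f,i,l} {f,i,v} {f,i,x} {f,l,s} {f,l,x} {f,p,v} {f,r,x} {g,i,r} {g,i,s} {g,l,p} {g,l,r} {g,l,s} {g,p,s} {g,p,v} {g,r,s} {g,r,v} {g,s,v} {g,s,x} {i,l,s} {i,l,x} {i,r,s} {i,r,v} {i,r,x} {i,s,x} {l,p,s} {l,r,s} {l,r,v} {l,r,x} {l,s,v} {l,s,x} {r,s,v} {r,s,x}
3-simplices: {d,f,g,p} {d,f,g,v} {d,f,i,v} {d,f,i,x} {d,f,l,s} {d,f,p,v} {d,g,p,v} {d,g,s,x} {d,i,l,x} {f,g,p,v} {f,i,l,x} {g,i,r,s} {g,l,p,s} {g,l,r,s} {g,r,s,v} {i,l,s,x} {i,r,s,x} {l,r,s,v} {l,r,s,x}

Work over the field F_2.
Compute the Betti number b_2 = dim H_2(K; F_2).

n_0=10 n_1=43 n_2=56 n_3=19  [Z2]
∂1: piv[df,dg,di,dl,dp,dr,ds,dv,dx] rk=9  ker:fg,fi,fl,fp,fr,fs,fv,fx,gi,gl,gp,gr,gs,gv,gx,il,ip,ir,is,iv,ix,lp,lr,ls,lv,lx,ps,pv,px,rs,rv,rx,sv,sx
∂2: piv[dfg,dfi,dfl,dfp,dfr,dfs,dfv,dfx,dgp,dgr,dgs,dgv,dgx,dil,div,dix,dlp,dls,dlx,dpv,dsx,frx,gir,gis,glp,glr,gps,grs,grv,gsv,ils,lrv] rk=32  ker:fgp,fgr,fgv,fil,fiv,fix,fls,flx,fpv,gls,gpv,gsx,ilx,irs,irv,irx,isx,lps,lrs,lrx,lsv,lsx,rsv,rsx
∂3: piv[dfgp,dfgv,dfiv,dfix,dfls,dfpv,dgpv,dgsx,dilx,filx,girs,glps,glrs,grsv,ilsx,irsx,lrsv,lrsx] rk=18  ker:fgpv
b_2=(56−32)−18=6

b_2=6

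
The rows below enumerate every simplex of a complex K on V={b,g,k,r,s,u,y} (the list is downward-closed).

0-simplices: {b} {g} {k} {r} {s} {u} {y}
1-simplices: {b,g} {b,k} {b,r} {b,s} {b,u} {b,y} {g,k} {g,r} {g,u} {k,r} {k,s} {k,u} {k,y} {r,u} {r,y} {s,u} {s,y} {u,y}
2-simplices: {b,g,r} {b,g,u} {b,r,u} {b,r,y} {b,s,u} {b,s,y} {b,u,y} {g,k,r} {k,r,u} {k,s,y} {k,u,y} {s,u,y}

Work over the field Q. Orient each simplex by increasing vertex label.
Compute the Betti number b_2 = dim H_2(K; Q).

b_2=1

n_0=7 n_1=18 n_2=12  [Q]
∂1: piv[bg,bk,br,bs,bu,by] rk=6  ker:gk,gr,gu,kr,ks,ku,ky,ru,ry,su,sy,uy
∂2: piv[bgr,bgu,bru,bry,bsu,bsy,buy,gkr,kru,ksy,kuy] rk=11  ker:suy
b_2=(12−11)−0=1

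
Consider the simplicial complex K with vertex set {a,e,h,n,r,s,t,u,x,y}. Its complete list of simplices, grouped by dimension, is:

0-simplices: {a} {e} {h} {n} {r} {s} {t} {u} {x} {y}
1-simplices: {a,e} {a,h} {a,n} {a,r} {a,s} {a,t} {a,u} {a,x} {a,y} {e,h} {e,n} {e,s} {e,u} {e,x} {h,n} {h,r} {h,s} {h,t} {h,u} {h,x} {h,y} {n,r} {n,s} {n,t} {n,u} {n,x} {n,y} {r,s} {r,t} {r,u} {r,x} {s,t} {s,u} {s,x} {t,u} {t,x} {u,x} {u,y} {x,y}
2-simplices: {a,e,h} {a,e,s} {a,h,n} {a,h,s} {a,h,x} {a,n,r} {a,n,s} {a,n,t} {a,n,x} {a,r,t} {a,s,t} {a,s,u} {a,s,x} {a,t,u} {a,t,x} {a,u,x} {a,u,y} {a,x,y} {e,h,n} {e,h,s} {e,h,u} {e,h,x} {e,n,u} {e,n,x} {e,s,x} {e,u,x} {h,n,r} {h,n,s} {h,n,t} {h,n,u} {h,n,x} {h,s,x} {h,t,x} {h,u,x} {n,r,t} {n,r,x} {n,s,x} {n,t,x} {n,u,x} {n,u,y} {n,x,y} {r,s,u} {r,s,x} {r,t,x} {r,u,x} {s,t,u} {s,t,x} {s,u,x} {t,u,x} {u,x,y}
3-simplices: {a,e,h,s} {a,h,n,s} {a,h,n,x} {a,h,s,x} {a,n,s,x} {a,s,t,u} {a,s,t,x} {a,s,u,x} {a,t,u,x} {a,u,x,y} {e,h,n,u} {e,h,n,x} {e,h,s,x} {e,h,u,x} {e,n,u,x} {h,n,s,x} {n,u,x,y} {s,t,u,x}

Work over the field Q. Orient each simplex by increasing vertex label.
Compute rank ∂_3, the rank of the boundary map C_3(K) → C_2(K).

rank∂_3=16

n_0=10 n_1=39 n_2=50 n_3=18  [Q]
∂1: piv[ae,ah,an,ar,as,at,au,ax,ay] rk=9  ker:eh,en,es,eu,ex,hn,hr,hs,ht,hu,hx,hy,nr,ns,nt,nu,nx,ny,rs,rt,ru,rx,st,su,sx,tu,tx,ux,uy,xy
∂2: piv[aeh,aes,ahn,ahs,ahx,anr,ans,ant,anx,art,ast,asu,asx,atu,atx,aux,auy,axy,ehn,ehu,ehx,enu,eux,hnr,hnt,nrx,nuy,rsu,rsx] rk=29  ker:ehs,enx,esx,hns,hnu,hnx,hsx,htx,hux,nrt,nsx,ntx,nux,nxy,rtx,rux,stu,stx,sux,tux,uxy
∂3: piv[aehs,ahns,ahnx,ahsx,ansx,astu,astx,asux,atux,auxy,ehnu,ehnx,ehsx,ehux,enux,nuxy] rk=16  ker:hnsx,stux
rk∂_3=16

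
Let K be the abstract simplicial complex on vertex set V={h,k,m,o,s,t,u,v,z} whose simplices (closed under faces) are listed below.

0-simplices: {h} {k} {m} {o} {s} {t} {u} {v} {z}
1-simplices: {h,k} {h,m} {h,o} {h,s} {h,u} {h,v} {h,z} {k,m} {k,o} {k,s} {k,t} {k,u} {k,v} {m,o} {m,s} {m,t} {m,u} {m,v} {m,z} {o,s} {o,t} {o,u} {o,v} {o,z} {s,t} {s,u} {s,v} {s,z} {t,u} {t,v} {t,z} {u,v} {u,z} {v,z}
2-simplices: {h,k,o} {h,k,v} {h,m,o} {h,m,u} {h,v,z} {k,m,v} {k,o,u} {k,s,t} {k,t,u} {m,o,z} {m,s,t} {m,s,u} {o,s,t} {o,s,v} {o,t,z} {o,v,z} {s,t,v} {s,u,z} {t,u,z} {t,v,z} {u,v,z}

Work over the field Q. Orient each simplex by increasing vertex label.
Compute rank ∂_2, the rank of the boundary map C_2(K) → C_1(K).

n_0=9 n_1=34 n_2=21  [Q]
∂1: piv[hk,hm,ho,hs,hu,hv,hz,kt] rk=8  ker:km,ko,ks,ku,kv,mo,ms,mt,mu,mv,mz,os,ot,ou,ov,oz,st,su,sv,sz,tu,tv,tz,uv,uz,vz
∂2: piv[hko,hkv,hmo,hmu,hvz,kmv,kou,kst,ktu,moz,mst,msu,ost,osv,otz,ovz,stv,suz,tuz,uvz] rk=20  ker:tvz
rk∂_2=20

rank∂_2=20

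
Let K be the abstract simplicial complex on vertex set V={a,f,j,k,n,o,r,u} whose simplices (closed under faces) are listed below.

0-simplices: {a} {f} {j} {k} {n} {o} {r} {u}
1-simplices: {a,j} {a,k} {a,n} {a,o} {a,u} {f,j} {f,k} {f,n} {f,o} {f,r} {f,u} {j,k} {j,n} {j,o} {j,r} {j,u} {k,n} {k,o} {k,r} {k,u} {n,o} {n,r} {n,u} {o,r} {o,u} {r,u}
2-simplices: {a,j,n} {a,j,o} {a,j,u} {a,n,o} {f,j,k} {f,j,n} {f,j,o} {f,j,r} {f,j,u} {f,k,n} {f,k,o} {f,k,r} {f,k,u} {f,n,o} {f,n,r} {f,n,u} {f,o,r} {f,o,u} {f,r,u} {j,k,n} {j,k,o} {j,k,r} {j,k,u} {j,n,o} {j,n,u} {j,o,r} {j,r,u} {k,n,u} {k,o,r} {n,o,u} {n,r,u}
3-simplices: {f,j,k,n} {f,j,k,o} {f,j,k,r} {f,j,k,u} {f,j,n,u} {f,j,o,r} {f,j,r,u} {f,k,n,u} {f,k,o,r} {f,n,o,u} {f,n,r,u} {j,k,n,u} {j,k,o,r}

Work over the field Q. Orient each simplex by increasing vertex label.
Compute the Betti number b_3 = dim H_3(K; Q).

b_3=2

n_0=8 n_1=26 n_2=31 n_3=13  [Q]
∂1: piv[aj,ak,an,ao,au,fj,fr] rk=7  ker:fk,fn,fo,fu,jk,jn,jo,jr,ju,kn,ko,kr,ku,no,nr,nu,or,ou,ru
∂2: piv[ajn,ajo,aju,ano,fjk,fjn,fjo,fjr,fju,fkn,fko,fkr,fku,fnr,fnu,for,fou,fru] rk=18  ker:fno,jkn,jko,jkr,jku,jno,jnu,jor,jru,knu,kor,nou,nru
∂3: piv[fjkn,fjko,fjkr,fjku,fjnu,fjor,fjru,fknu,fkor,fnou,fnru] rk=11  ker:jknu,jkor
b_3=(13−11)−0=2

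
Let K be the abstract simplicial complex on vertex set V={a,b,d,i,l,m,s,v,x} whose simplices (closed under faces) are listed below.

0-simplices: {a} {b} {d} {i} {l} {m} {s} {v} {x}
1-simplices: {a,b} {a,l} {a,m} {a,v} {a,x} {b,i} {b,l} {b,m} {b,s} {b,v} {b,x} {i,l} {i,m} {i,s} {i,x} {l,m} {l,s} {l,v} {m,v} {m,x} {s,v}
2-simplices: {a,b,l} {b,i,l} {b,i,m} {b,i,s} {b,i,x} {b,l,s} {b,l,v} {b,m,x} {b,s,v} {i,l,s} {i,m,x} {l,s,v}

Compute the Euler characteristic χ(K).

χ(K)=0

n_0=9 n_1=21 n_2=12
χ=+9−21+12=0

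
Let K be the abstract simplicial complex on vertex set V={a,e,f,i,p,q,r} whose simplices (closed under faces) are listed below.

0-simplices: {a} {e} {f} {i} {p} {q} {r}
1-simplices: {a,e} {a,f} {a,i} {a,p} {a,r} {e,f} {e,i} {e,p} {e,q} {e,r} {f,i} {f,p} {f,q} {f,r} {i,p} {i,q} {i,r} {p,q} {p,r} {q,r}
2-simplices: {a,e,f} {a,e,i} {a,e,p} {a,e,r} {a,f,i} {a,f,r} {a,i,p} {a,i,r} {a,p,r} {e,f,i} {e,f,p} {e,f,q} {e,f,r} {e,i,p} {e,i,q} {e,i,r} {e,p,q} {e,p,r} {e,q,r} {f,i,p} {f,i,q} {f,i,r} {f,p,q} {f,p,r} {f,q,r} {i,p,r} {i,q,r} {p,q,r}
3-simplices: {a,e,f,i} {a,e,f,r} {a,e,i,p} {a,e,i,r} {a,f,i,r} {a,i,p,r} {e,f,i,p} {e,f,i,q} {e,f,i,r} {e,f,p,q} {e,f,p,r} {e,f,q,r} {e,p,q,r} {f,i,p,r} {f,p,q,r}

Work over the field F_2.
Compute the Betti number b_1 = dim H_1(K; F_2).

b_1=0

n_0=7 n_1=20 n_2=28 n_3=15  [Z2]
∂1: piv[ae,af,ai,ap,ar,eq] rk=6  ker:ef,ei,ep,er,fi,fp,fq,fr,ip,iq,ir,pq,pr,qr
∂2: piv[aef,aei,aep,aer,afi,afr,aip,air,apr,efp,efq,eiq,epq,eqr] rk=14  ker:efi,efr,eip,eir,epr,fip,fiq,fir,fpq,fpr,fqr,ipr,iqr,pqr
∂3: piv[aefi,aefr,aeip,aeir,afir,aipr,efip,efiq,efpq,efpr,efqr,epqr,fipr] rk=13  ker:efir,fpqr
b_1=(20−6)−14=0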